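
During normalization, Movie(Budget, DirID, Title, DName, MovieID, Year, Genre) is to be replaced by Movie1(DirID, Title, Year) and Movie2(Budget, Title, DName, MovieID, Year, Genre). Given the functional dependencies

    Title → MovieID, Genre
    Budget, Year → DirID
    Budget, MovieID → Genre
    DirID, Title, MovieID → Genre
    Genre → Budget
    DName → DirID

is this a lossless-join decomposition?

Common attributes: Movie1 ∩ Movie2 = {Title, Year}.
Closure of {Title, Year}: Title → MovieID, Genre applies, adding MovieID, Genre; Genre → Budget applies, adding Budget; Budget, Year → DirID applies, adding DirID. So (Title, Year)⁺ = {Budget, DirID, Title, MovieID, Year, Genre}.
This closure contains every attribute of Movie1, so Movie1 ∩ Movie2 → Movie1. The join is lossless.

Yes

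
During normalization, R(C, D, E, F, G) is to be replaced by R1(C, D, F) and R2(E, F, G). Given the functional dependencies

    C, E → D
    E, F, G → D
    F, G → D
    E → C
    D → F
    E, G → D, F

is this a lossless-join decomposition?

No

Common attributes: R1 ∩ R2 = {F}.
No dependency enlarges {F}, so (F)⁺ = {F}.
The closure contains neither all of R1 = {C, D, F} nor all of R2 = {E, F, G}, so the common attributes are not a superkey of either fragment. The join is lossy.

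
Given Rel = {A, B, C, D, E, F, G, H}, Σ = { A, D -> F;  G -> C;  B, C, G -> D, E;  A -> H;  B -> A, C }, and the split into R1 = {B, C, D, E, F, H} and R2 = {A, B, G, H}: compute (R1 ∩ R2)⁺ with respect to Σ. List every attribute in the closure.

A, B, C, H

R1 ∩ R2 = {B, H}.
B → A, C applies, adding A, C
Closure: {A, B, C, H}.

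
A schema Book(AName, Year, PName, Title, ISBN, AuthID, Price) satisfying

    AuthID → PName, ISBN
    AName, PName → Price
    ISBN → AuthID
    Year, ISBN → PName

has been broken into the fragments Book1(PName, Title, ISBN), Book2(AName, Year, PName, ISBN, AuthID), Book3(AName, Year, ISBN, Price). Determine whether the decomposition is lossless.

Chase test. Columns are AName, Year, PName, Title, ISBN, AuthID, Price; row i has aⱼ where attribute j ∈ Booki, else bᵢⱼ.
Initial tableau (one row per fragment):
  row 1: b11 b12 a3 a4 a5 b16 b17
  row 2: a1 a2 a3 b24 a5 a6 b27
  row 3: a1 a2 b33 b34 a5 b36 a7
Rows 1 and 2 agree on ISBN; apply ISBN→AuthID and equate their AuthID entries.
Rows 1 and 3 agree on ISBN; apply ISBN→AuthID and equate their AuthID entries.
Rows 2 and 3 agree on Year, ISBN; apply Year, ISBN→PName and equate their PName entries.
Rows 2 and 3 agree on AName, PName; apply AName, PName→Price and equate their Price entries.
No row becomes fully distinguished — the join is lossy.

No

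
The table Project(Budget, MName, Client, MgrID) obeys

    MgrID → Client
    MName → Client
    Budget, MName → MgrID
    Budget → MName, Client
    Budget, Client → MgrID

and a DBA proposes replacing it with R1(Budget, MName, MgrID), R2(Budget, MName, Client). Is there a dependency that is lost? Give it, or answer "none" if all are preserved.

Check MgrID → Client: no single fragment contains all of {Client, MgrID}, and the restricted closure of {MgrID} across the fragments never reaches {Client}.
MName → Client is preserved.
Budget, MName → MgrID is preserved.
Budget → MName, Client is preserved.
Budget, Client → MgrID is preserved.

MgrID → Client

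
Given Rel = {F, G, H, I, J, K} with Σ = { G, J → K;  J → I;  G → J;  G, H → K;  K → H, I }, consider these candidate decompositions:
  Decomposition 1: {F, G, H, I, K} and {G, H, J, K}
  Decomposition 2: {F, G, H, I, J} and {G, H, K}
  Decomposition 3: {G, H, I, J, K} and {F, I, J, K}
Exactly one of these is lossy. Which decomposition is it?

Decomposition 1: common = {G, H, K}, closure = {G, H, I, J, K} → lossless.
Decomposition 2: common = {G, H}, closure = {G, H, I, J, K} → lossless.
Decomposition 3: common = {I, J, K}, closure = {H, I, J, K} → lossy.

Decomposition 3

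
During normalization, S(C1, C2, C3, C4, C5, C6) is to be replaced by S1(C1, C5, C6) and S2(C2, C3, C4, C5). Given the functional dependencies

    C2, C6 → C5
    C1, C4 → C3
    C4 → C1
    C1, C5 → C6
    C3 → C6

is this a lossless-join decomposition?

Common attributes: S1 ∩ S2 = {C5}.
No dependency enlarges {C5}, so (C5)⁺ = {C5}.
The closure contains neither all of S1 = {C1, C5, C6} nor all of S2 = {C2, C3, C4, C5}, so the common attributes are not a superkey of either fragment. The join is lossy.

No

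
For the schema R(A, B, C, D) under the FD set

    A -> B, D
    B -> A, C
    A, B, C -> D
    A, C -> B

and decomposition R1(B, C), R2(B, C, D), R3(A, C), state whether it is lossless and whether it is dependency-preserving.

lossy and not dependency-preserving

Lossless test (chase): Rows 1 and 2 agree on B; apply B→A, C and equate their A, C entries. Rows 1 and 2 agree on A, B, C; apply A, B, C→D and equate their D entries. No row becomes fully distinguished — the join is lossy.
Dependency preservation: the restricted closure of {A} across the fragments never reaches {B, D}, so A → B, D cannot be enforced without a join — not preserved.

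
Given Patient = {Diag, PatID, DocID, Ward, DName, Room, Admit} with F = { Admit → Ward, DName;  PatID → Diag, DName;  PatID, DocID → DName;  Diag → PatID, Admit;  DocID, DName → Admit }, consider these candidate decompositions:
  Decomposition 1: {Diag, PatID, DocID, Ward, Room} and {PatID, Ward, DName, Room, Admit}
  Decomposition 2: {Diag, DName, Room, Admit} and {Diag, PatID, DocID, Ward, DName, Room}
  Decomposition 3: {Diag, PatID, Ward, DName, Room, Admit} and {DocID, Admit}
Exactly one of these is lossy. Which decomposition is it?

Decomposition 3

Decomposition 1: common = {PatID, Ward, Room}, closure = {Diag, PatID, Ward, DName, Room, Admit} → lossless.
Decomposition 2: common = {Diag, DName, Room}, closure = {Diag, PatID, Ward, DName, Room, Admit} → lossless.
Decomposition 3: common = {Admit}, closure = {Ward, DName, Admit} → lossy.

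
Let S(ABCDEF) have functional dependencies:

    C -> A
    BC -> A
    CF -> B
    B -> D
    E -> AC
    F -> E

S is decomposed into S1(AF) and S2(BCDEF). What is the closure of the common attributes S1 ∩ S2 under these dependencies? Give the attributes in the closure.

S1 ∩ S2 = {F}.
F → E applies, adding E
E → AC applies, adding AC
CF → B applies, adding B
B → D applies, adding D
Closure: {ABCDEF}.

ABCDEF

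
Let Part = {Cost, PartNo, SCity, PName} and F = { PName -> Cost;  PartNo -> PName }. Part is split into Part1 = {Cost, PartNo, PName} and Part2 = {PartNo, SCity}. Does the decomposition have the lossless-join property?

Common attributes: Part1 ∩ Part2 = {PartNo}.
Closure of {PartNo}: PartNo → PName applies, adding PName; PName → Cost applies, adding Cost. So (PartNo)⁺ = {Cost, PartNo, PName}.
This closure contains every attribute of Part1, so Part1 ∩ Part2 → Part1. The join is lossless.

Yes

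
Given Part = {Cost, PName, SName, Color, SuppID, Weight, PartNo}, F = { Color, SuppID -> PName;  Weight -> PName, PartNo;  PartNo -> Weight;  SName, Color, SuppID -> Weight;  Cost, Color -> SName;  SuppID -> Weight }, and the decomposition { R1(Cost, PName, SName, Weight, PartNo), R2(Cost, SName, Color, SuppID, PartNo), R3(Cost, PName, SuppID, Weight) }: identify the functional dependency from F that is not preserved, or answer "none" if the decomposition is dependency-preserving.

Color, SuppID → PName: restricted closure across fragments reaches PName.
Weight → PName, PartNo lies within R1.
PartNo → Weight lies within R1.
SName, Color, SuppID → Weight: restricted closure across fragments reaches Weight.
Cost, Color → SName lies within R2.
SuppID → Weight lies within R3.
Every dependency is enforceable on the fragments, so the decomposition is dependency-preserving.

none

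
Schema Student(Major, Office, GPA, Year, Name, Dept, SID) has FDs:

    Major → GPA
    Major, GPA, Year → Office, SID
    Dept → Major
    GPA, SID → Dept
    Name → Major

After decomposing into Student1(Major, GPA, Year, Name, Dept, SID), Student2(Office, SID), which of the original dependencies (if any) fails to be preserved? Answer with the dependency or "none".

Major, GPA, Year → Office, SID

Check Major, GPA, Year → Office, SID: no single fragment contains all of {Major, Office, GPA, Year, SID}, and the restricted closure of {Major, GPA, Year} across the fragments never reaches {Office, SID}.
Major → GPA is preserved.
Dept → Major is preserved.
GPA, SID → Dept is preserved.
Name → Major is preserved.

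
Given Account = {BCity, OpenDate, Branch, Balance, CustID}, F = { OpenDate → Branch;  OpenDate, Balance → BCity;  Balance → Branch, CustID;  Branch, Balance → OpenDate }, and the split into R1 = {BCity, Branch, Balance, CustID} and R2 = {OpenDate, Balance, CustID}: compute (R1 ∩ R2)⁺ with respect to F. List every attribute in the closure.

R1 ∩ R2 = {Balance, CustID}.
Balance → Branch, CustID applies, adding Branch
Branch, Balance → OpenDate applies, adding OpenDate
OpenDate, Balance → BCity applies, adding BCity
Closure: {BCity, OpenDate, Branch, Balance, CustID}.

BCity, OpenDate, Branch, Balance, CustID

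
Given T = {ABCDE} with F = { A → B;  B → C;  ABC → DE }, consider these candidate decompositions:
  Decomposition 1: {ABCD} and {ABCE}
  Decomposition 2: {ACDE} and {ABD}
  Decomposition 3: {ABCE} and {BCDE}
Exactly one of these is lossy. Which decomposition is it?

Decomposition 1: common = {ABC}, closure = {ABCDE} → lossless.
Decomposition 2: common = {AD}, closure = {ABCDE} → lossless.
Decomposition 3: common = {BCE}, closure = {BCE} → lossy.

Decomposition 3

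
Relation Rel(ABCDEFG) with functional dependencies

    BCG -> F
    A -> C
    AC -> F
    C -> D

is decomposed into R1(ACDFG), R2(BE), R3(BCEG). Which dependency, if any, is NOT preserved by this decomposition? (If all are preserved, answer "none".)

BCG -> F

Check BCG → F: no single fragment contains all of {BCFG}, and the restricted closure of {BCG} across the fragments never reaches {F}.
A → C is preserved.
AC → F is preserved.
C → D is preserved.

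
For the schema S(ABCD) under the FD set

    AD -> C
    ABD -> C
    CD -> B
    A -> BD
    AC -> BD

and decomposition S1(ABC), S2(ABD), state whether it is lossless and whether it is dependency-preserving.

lossless but not dependency-preserving

Lossless test: (AB)⁺ = {ABCD}, which contains all of one fragment — lossless.
Dependency preservation: the restricted closure of {CD} across the fragments never reaches {B}, so CD → B cannot be enforced without a join — not preserved.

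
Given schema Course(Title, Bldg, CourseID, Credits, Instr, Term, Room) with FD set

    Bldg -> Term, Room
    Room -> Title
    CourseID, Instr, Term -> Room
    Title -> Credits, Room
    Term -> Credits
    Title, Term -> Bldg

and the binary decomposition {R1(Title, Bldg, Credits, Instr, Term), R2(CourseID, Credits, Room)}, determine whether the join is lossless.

No

Common attributes: R1 ∩ R2 = {Credits}.
No dependency enlarges {Credits}, so (Credits)⁺ = {Credits}.
The closure contains neither all of R1 = {Title, Bldg, Credits, Instr, Term} nor all of R2 = {CourseID, Credits, Room}, so the common attributes are not a superkey of either fragment. The join is lossy.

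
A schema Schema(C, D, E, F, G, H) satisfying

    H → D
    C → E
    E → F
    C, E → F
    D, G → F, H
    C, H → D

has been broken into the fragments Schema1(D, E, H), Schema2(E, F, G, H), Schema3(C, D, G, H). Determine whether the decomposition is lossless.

Chase test. Columns are C, D, E, F, G, H; row i has aⱼ where attribute j ∈ Schemai, else bᵢⱼ.
Initial tableau (one row per fragment):
  row 1: b11 a2 a3 b14 b15 a6
  row 2: b21 b22 a3 a4 a5 a6
  row 3: a1 a2 b33 b34 a5 a6
Rows 1 and 2 agree on H; apply H→D and equate their D entries.
Rows 1 and 2 agree on E; apply E→F and equate their F entries.
Rows 2 and 3 agree on D, G; apply D, G→F, H and equate their F, H entries.
No row becomes fully distinguished — the join is lossy.

No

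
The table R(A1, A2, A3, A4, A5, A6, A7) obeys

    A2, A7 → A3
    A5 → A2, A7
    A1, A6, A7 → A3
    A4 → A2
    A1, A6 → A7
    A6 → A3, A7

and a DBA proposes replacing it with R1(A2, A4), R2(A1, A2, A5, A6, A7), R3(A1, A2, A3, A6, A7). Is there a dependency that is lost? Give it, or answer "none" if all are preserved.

none

A2, A7 → A3 lies within R3.
A5 → A2, A7 lies within R2.
A1, A6, A7 → A3 lies within R3.
A4 → A2 lies within R1.
A1, A6 → A7 lies within R2.
A6 → A3, A7 lies within R3.
Every dependency is enforceable on the fragments, so the decomposition is dependency-preserving.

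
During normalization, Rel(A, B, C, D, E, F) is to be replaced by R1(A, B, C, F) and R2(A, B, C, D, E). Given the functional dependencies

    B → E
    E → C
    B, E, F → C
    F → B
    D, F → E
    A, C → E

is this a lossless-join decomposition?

No

Common attributes: R1 ∩ R2 = {A, B, C}.
Closure of {A, B, C}: B → E applies, adding E. So (A, B, C)⁺ = {A, B, C, E}.
The closure contains neither all of R1 = {A, B, C, F} nor all of R2 = {A, B, C, D, E}, so the common attributes are not a superkey of either fragment. The join is lossy.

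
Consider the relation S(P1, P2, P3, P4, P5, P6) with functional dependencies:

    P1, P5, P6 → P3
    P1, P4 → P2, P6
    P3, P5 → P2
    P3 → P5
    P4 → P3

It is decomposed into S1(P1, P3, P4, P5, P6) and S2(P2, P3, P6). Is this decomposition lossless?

Yes

Common attributes: S1 ∩ S2 = {P3, P6}.
Closure of {P3, P6}: P3 → P5 applies, adding P5; P3, P5 → P2 applies, adding P2. So (P3, P6)⁺ = {P2, P3, P5, P6}.
This closure contains every attribute of S2, so S1 ∩ S2 → S2. The join is lossless.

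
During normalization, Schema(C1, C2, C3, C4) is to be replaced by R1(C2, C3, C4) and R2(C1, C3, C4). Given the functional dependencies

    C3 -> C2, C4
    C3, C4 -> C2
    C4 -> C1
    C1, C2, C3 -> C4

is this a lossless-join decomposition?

Yes

Common attributes: R1 ∩ R2 = {C3, C4}.
Closure of {C3, C4}: C3 → C2, C4 applies, adding C2; C4 → C1 applies, adding C1. So (C3, C4)⁺ = {C1, C2, C3, C4}.
This closure contains every attribute of R1, so R1 ∩ R2 → R1. The join is lossless.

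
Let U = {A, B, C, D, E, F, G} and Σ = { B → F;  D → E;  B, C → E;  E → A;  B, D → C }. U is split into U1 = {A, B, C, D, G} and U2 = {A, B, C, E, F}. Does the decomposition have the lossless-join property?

Common attributes: U1 ∩ U2 = {A, B, C}.
Closure of {A, B, C}: B → F applies, adding F; B, C → E applies, adding E. So (A, B, C)⁺ = {A, B, C, E, F}.
This closure contains every attribute of U2, so U1 ∩ U2 → U2. The join is lossless.

Yes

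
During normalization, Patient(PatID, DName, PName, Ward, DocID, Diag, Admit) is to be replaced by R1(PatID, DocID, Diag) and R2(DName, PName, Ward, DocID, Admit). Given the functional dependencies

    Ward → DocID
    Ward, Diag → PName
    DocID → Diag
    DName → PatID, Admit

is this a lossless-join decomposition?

No

Common attributes: R1 ∩ R2 = {DocID}.
Closure of {DocID}: DocID → Diag applies, adding Diag. So (DocID)⁺ = {DocID, Diag}.
The closure contains neither all of R1 = {PatID, DocID, Diag} nor all of R2 = {DName, PName, Ward, DocID, Admit}, so the common attributes are not a superkey of either fragment. The join is lossy.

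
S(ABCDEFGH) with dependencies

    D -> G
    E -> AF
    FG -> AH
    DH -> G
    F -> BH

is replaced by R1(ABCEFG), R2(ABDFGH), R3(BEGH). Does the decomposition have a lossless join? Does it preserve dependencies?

Lossless test (chase): Rows 1 and 3 agree on E; apply E→AF and equate their AF entries. Rows 1 and 2 agree on FG; apply FG→AH and equate their AH entries. No row becomes fully distinguished — the join is lossy.
Dependency preservation: every FD's attributes lie within a single fragment, so each can be enforced locally — preserved.

lossy but dependency-preserving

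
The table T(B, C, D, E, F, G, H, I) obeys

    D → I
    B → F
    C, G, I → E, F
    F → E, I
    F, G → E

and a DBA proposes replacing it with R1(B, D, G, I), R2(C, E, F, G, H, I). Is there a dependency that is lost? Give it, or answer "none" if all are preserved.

B → F

Check B → F: no single fragment contains all of {B, F}, and the restricted closure of {B} across the fragments never reaches {F}.
D → I is preserved.
C, G, I → E, F is preserved.
F → E, I is preserved.
F, G → E is preserved.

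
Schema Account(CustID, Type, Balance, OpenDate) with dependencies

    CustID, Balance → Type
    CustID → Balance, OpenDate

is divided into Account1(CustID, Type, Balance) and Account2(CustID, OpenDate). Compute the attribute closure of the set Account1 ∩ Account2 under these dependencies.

Account1 ∩ Account2 = {CustID}.
CustID → Balance, OpenDate applies, adding Balance, OpenDate
CustID, Balance → Type applies, adding Type
Closure: {CustID, Type, Balance, OpenDate}.

CustID, Type, Balance, OpenDate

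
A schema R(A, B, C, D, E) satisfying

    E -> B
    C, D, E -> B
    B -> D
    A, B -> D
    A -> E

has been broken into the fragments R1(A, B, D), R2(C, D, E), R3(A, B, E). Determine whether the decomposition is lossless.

Chase test. Columns are A, B, C, D, E; row i has aⱼ where attribute j ∈ Ri, else bᵢⱼ.
Initial tableau (one row per fragment):
  row 1: a1 a2 b13 a4 b15
  row 2: b21 b22 a3 a4 a5
  row 3: a1 a2 b33 b34 a5
Rows 2 and 3 agree on E; apply E→B and equate their B entries.
Rows 1 and 3 agree on B; apply B→D and equate their D entries.
Rows 1 and 3 agree on A; apply A→E and equate their E entries.
No row becomes fully distinguished — the join is lossy.

No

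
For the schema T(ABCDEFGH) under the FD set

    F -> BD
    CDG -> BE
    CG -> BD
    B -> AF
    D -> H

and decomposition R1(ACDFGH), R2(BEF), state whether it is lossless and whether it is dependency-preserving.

lossy and not dependency-preserving

Lossless test: (F)⁺ = {ABDFH}, which is a superkey of neither fragment — lossy.
Dependency preservation: the restricted closure of {CDG} across the fragments never reaches {BE}, so CDG → BE cannot be enforced without a join — not preserved.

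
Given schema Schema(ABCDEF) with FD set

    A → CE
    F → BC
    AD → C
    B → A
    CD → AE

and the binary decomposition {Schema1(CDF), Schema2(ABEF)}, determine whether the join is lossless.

Common attributes: Schema1 ∩ Schema2 = {F}.
Closure of {F}: F → BC applies, adding BC; B → A applies, adding A; A → CE applies, adding E. So (F)⁺ = {ABCEF}.
This closure contains every attribute of Schema2, so Schema1 ∩ Schema2 → Schema2. The join is lossless.

Yes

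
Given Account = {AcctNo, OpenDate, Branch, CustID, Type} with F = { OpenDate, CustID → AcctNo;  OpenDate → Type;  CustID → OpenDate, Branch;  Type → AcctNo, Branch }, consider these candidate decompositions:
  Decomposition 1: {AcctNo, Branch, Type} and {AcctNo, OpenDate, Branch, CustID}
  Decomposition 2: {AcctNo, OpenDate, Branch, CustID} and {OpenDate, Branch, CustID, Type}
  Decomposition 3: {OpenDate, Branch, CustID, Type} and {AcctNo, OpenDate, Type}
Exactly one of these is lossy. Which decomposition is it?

Decomposition 1

Decomposition 1: common = {AcctNo, Branch}, closure = {AcctNo, Branch} → lossy.
Decomposition 2: common = {OpenDate, Branch, CustID}, closure = {AcctNo, OpenDate, Branch, CustID, Type} → lossless.
Decomposition 3: common = {OpenDate, Type}, closure = {AcctNo, OpenDate, Branch, Type} → lossless.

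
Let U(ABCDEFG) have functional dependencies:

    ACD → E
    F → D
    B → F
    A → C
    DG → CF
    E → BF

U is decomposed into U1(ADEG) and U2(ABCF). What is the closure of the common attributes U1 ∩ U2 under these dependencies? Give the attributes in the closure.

U1 ∩ U2 = {A}.
A → C applies, adding C
Closure: {AC}.

AC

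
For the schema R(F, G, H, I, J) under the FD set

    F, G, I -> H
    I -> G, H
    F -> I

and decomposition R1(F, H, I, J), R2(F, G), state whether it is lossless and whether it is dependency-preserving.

lossless but not dependency-preserving

Lossless test: (F)⁺ = {F, G, H, I}, which contains all of one fragment — lossless.
Dependency preservation: the restricted closure of {I} across the fragments never reaches {G, H}, so I → G, H cannot be enforced without a join — not preserved.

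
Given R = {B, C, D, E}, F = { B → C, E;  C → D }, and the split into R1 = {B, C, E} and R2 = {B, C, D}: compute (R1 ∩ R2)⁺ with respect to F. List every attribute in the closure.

R1 ∩ R2 = {B, C}.
B → C, E applies, adding E
C → D applies, adding D
Closure: {B, C, D, E}.

B, C, D, E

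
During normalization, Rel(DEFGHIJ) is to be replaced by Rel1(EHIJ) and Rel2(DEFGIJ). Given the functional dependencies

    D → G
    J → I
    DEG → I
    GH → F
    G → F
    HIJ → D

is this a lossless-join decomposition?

No

Common attributes: Rel1 ∩ Rel2 = {EIJ}.
No dependency enlarges {EIJ}, so (EIJ)⁺ = {EIJ}.
The closure contains neither all of Rel1 = {EHIJ} nor all of Rel2 = {DEFGIJ}, so the common attributes are not a superkey of either fragment. The join is lossy.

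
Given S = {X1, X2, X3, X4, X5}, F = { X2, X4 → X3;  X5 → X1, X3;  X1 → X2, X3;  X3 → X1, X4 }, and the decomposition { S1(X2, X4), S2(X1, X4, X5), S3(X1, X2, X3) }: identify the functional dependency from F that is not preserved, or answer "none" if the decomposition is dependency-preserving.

Check X2, X4 → X3: no single fragment contains all of {X2, X3, X4}, and the restricted closure of {X2, X4} across the fragments never reaches {X3}.
X5 → X1, X3 is preserved.
X1 → X2, X3 is preserved.
X3 → X1, X4 is preserved.

X2, X4 → X3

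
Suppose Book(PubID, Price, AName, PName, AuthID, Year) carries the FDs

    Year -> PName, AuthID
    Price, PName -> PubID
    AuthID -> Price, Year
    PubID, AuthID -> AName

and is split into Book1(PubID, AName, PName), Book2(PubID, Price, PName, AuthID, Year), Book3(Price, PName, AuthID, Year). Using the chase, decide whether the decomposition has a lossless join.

Chase test. Columns are PubID, Price, AName, PName, AuthID, Year; row i has aⱼ where attribute j ∈ Booki, else bᵢⱼ.
Initial tableau (one row per fragment):
  row 1: a1 b12 a3 a4 b15 b16
  row 2: a1 a2 b23 a4 a5 a6
  row 3: b31 a2 b33 a4 a5 a6
Rows 2 and 3 agree on Price, PName; apply Price, PName→PubID and equate their PubID entries.
Rows 2 and 3 agree on PubID, AuthID; apply PubID, AuthID→AName and equate their AName entries.
No row becomes fully distinguished — the join is lossy.

No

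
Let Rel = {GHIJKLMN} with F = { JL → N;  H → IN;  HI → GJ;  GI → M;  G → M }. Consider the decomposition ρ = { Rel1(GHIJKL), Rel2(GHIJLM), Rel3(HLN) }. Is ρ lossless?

Yes

Chase test. Columns are GHIJKLMN; row i has aⱼ where attribute j ∈ Reli, else bᵢⱼ.
Initial tableau (one row per fragment):
  row 1: a1 a2 a3 a4 a5 a6 b17 b18
  row 2: a1 a2 a3 a4 b25 a6 a7 b28
  row 3: b31 a2 b33 b34 b35 a6 b37 a8
Rows 1 and 2 agree on JL; apply JL→N and equate their N entries.
Rows 1 and 3 agree on H; apply H→IN and equate their IN entries.
Rows 1 and 3 agree on HI; apply HI→GJ and equate their GJ entries.
Rows 1 and 2 agree on GI; apply GI→M and equate their M entries.
Rows 1 and 3 agree on GI; apply GI→M and equate their M entries.
Row 1 is now all distinguished symbols — the join is lossless.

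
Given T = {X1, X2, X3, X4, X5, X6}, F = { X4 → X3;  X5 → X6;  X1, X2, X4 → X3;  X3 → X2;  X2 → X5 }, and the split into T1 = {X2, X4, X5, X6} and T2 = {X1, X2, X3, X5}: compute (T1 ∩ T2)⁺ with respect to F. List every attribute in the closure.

X2, X5, X6

T1 ∩ T2 = {X2, X5}.
X5 → X6 applies, adding X6
Closure: {X2, X5, X6}.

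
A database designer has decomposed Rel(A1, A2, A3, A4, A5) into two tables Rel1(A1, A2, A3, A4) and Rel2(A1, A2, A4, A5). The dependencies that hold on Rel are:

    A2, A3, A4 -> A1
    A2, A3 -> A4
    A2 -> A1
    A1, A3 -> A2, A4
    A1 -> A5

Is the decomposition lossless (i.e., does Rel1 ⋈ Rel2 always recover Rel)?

Common attributes: Rel1 ∩ Rel2 = {A1, A2, A4}.
Closure of {A1, A2, A4}: A1 → A5 applies, adding A5. So (A1, A2, A4)⁺ = {A1, A2, A4, A5}.
This closure contains every attribute of Rel2, so Rel1 ∩ Rel2 → Rel2. The join is lossless.

Yes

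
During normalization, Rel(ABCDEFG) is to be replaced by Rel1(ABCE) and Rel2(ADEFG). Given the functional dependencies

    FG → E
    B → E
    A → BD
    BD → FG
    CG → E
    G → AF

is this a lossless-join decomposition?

Common attributes: Rel1 ∩ Rel2 = {AE}.
Closure of {AE}: A → BD applies, adding BD; BD → FG applies, adding FG. So (AE)⁺ = {ABDEFG}.
This closure contains every attribute of Rel2, so Rel1 ∩ Rel2 → Rel2. The join is lossless.

Yes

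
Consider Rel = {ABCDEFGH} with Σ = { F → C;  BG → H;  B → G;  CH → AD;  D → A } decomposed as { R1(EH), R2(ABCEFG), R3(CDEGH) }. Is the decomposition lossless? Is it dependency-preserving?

lossy and not dependency-preserving

Lossless test (chase): applying each FD to every pair of rows produces no changes in the tableau, so no row becomes fully distinguished — the join is lossy.
Dependency preservation: the restricted closure of {BG} across the fragments never reaches {H}, so BG → H cannot be enforced without a join — not preserved.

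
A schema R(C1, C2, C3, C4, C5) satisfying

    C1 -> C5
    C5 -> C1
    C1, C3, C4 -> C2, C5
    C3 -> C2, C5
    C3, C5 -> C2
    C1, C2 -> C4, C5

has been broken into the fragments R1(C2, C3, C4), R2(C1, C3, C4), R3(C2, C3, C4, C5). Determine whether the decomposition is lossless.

Chase test. Columns are C1, C2, C3, C4, C5; row i has aⱼ where attribute j ∈ Ri, else bᵢⱼ.
Initial tableau (one row per fragment):
  row 1: b11 a2 a3 a4 b15
  row 2: a1 b22 a3 a4 b25
  row 3: b31 a2 a3 a4 a5
Rows 1 and 2 agree on C3; apply C3→C2, C5 and equate their C2, C5 entries.
Rows 1 and 3 agree on C3; apply C3→C2, C5 and equate their C2, C5 entries.
Rows 1 and 2 agree on C5; apply C5→C1 and equate their C1 entries.
Rows 1 and 3 agree on C5; apply C5→C1 and equate their C1 entries.
Row 1 is now all distinguished symbols — the join is lossless.

Yes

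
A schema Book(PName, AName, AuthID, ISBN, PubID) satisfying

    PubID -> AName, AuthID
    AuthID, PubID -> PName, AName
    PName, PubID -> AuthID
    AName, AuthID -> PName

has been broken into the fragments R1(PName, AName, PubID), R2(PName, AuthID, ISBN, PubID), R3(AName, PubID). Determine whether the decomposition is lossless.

Chase test. Columns are PName, AName, AuthID, ISBN, PubID; row i has aⱼ where attribute j ∈ Ri, else bᵢⱼ.
Initial tableau (one row per fragment):
  row 1: a1 a2 b13 b14 a5
  row 2: a1 b22 a3 a4 a5
  row 3: b31 a2 b33 b34 a5
Rows 1 and 2 agree on PubID; apply PubID→AName, AuthID and equate their AName, AuthID entries.
Rows 1 and 3 agree on PubID; apply PubID→AName, AuthID and equate their AName, AuthID entries.
Rows 1 and 3 agree on AuthID, PubID; apply AuthID, PubID→PName, AName and equate their PName, AName entries.
Row 2 is now all distinguished symbols — the join is lossless.

Yes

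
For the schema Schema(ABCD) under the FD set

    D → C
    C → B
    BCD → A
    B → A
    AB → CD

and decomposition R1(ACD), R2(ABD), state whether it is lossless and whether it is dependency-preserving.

lossless and dependency-preserving

Lossless test: (AD)⁺ = {ABCD}, which contains all of one fragment — lossless.
Dependency preservation: C → B; BCD → A; AB → CD are not contained in any single fragment, but the restricted closure of each left-hand side across the fragments still reaches the right-hand side; the remaining FDs each lie inside some fragment. All dependencies are preserved.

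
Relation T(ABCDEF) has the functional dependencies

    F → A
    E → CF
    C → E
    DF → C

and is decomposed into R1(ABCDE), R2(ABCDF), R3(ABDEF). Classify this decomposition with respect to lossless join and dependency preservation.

Lossless test (chase): Rows 1 and 3 agree on E; apply E→CF and equate their CF entries. Rows 1 and 2 agree on C; apply C→E and equate their E entries. Row 1 is now all distinguished symbols — the join is lossless.
Dependency preservation: E → CF is not contained in any single fragment, but the restricted closure of its left-hand side across the fragments still reaches the right-hand side; the remaining FDs each lie inside some fragment. All dependencies are preserved.

lossless and dependency-preserving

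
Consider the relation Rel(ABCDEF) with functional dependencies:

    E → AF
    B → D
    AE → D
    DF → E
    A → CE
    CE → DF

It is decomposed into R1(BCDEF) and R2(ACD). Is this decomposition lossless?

Common attributes: R1 ∩ R2 = {CD}.
No dependency enlarges {CD}, so (CD)⁺ = {CD}.
The closure contains neither all of R1 = {BCDEF} nor all of R2 = {ACD}, so the common attributes are not a superkey of either fragment. The join is lossy.

No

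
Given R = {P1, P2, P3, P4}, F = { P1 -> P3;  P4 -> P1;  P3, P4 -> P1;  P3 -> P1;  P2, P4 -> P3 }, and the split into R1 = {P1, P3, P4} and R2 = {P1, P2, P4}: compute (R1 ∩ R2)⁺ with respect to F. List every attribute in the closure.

P1, P3, P4

R1 ∩ R2 = {P1, P4}.
P1 → P3 applies, adding P3
Closure: {P1, P3, P4}.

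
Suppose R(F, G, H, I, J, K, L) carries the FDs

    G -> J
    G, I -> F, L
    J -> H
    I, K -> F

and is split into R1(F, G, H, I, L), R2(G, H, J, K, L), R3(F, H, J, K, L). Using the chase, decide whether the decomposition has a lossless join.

No

Chase test. Columns are F, G, H, I, J, K, L; row i has aⱼ where attribute j ∈ Ri, else bᵢⱼ.
Initial tableau (one row per fragment):
  row 1: a1 a2 a3 a4 b15 b16 a7
  row 2: b21 a2 a3 b24 a5 a6 a7
  row 3: a1 b32 a3 b34 a5 a6 a7
Rows 1 and 2 agree on G; apply G→J and equate their J entries.
No row becomes fully distinguished — the join is lossy.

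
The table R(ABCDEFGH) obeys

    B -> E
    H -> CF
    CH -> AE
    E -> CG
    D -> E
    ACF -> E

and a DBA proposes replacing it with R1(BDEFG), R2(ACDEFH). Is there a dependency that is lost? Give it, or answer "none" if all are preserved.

none

B → E lies within R1.
H → CF lies within R2.
CH → AE lies within R2.
E → CG: restricted closure across fragments reaches CG.
D → E lies within R1.
ACF → E lies within R2.
Every dependency is enforceable on the fragments, so the decomposition is dependency-preserving.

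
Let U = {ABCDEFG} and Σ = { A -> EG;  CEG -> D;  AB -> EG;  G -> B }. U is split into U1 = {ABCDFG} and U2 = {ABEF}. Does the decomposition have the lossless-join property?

Common attributes: U1 ∩ U2 = {ABF}.
Closure of {ABF}: A → EG applies, adding EG. So (ABF)⁺ = {ABEFG}.
This closure contains every attribute of U2, so U1 ∩ U2 → U2. The join is lossless.

Yes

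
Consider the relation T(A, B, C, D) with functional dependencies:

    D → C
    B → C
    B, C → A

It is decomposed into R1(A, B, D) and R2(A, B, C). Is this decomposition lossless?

Common attributes: R1 ∩ R2 = {A, B}.
Closure of {A, B}: B → C applies, adding C. So (A, B)⁺ = {A, B, C}.
This closure contains every attribute of R2, so R1 ∩ R2 → R2. The join is lossless.

Yes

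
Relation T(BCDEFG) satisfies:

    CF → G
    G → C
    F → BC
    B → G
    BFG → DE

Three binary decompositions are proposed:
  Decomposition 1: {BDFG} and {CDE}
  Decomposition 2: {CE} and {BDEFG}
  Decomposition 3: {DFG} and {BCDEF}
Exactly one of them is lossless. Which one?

Decomposition 1: common = {D}, closure = {D} → lossy.
Decomposition 2: common = {E}, closure = {E} → lossy.
Decomposition 3: common = {DF}, closure = {BCDEFG} → lossless.

Decomposition 3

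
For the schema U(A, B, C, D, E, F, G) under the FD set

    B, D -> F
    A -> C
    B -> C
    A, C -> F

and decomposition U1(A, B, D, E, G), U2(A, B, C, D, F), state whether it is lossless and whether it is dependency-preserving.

Lossless test: (A, B, D)⁺ = {A, B, C, D, F}, which contains all of one fragment — lossless.
Dependency preservation: every FD's attributes lie within a single fragment, so each can be enforced locally — preserved.

lossless and dependency-preserving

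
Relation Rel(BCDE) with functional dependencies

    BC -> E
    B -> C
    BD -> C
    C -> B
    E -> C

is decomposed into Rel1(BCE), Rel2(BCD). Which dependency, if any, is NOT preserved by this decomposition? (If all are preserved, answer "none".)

BC → E lies within Rel1.
B → C lies within Rel1.
BD → C lies within Rel2.
C → B lies within Rel1.
E → C lies within Rel1.
Every dependency is enforceable on the fragments, so the decomposition is dependency-preserving.

none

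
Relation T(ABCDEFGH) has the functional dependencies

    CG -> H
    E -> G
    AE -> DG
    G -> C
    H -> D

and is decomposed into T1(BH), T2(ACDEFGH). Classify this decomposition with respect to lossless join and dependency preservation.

lossy but dependency-preserving

Lossless test: (H)⁺ = {DH}, which is a superkey of neither fragment — lossy.
Dependency preservation: every FD's attributes lie within a single fragment, so each can be enforced locally — preserved.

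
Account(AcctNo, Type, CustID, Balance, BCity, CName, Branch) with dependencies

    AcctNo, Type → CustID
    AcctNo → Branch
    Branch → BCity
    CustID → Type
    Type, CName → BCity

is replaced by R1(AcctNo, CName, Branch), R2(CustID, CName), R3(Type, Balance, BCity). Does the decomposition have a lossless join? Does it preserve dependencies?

Lossless test (chase): applying each FD to every pair of rows produces no changes in the tableau, so no row becomes fully distinguished — the join is lossy.
Dependency preservation: the restricted closure of {AcctNo, Type} across the fragments never reaches {CustID}, so AcctNo, Type → CustID cannot be enforced without a join — not preserved.

lossy and not dependency-preserving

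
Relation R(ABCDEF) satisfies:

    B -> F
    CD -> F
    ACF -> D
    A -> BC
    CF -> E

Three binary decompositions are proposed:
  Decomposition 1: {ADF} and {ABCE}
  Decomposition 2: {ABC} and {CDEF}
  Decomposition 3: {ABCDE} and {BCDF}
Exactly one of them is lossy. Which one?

Decomposition 2

Decomposition 1: common = {A}, closure = {ABCDEF} → lossless.
Decomposition 2: common = {C}, closure = {C} → lossy.
Decomposition 3: common = {BCD}, closure = {BCDEF} → lossless.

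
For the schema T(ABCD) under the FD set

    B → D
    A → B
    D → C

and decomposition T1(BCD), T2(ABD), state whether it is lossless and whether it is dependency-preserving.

Lossless test: (BD)⁺ = {BCD}, which contains all of one fragment — lossless.
Dependency preservation: every FD's attributes lie within a single fragment, so each can be enforced locally — preserved.

lossless and dependency-preserving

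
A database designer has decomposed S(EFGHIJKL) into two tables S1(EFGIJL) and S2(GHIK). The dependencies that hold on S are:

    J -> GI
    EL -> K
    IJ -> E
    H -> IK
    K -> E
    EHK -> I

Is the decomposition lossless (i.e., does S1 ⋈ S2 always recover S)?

No

Common attributes: S1 ∩ S2 = {GI}.
No dependency enlarges {GI}, so (GI)⁺ = {GI}.
The closure contains neither all of S1 = {EFGIJL} nor all of S2 = {GHIK}, so the common attributes are not a superkey of either fragment. The join is lossy.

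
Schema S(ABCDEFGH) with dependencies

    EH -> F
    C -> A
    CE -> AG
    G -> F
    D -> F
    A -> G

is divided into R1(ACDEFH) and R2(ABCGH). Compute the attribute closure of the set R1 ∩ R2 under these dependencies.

ACFGH

R1 ∩ R2 = {ACH}.
A → G applies, adding G
G → F applies, adding F
Closure: {ACFGH}.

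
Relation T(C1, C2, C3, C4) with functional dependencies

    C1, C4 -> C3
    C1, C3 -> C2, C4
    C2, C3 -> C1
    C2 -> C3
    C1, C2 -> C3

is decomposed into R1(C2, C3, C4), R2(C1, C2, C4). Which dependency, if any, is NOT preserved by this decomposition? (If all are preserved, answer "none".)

C1, C3 -> C2, C4

Check C1, C3 → C2, C4: no single fragment contains all of {C1, C2, C3, C4}, and the restricted closure of {C1, C3} across the fragments never reaches {C2, C4}.
C1, C4 → C3 is preserved.
C2, C3 → C1 is preserved.
C2 → C3 is preserved.
C1, C2 → C3 is preserved.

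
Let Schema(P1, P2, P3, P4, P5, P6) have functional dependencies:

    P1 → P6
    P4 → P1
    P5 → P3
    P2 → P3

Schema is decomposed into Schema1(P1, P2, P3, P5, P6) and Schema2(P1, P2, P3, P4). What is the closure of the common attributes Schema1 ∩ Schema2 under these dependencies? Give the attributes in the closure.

P1, P2, P3, P6

Schema1 ∩ Schema2 = {P1, P2, P3}.
P1 → P6 applies, adding P6
Closure: {P1, P2, P3, P6}.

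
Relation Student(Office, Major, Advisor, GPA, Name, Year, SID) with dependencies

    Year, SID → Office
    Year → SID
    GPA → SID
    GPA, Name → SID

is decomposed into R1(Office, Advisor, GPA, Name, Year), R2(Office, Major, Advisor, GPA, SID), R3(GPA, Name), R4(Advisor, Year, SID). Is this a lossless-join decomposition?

Chase test. Columns are Office, Major, Advisor, GPA, Name, Year, SID; row i has aⱼ where attribute j ∈ Ri, else bᵢⱼ.
Initial tableau (one row per fragment):
  row 1: a1 b12 a3 a4 a5 a6 b17
  row 2: a1 a2 a3 a4 b25 b26 a7
  row 3: b31 b32 b33 a4 a5 b36 b37
  row 4: b41 b42 a3 b44 b45 a6 a7
Rows 1 and 4 agree on Year; apply Year→SID and equate their SID entries.
Rows 1 and 3 agree on GPA; apply GPA→SID and equate their SID entries.
Rows 1 and 4 agree on Year, SID; apply Year, SID→Office and equate their Office entries.
No row becomes fully distinguished — the join is lossy.

No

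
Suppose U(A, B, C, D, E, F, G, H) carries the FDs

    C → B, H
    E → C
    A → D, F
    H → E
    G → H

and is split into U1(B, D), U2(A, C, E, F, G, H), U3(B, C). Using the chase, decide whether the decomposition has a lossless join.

Chase test. Columns are A, B, C, D, E, F, G, H; row i has aⱼ where attribute j ∈ Ui, else bᵢⱼ.
Initial tableau (one row per fragment):
  row 1: b11 a2 b13 a4 b15 b16 b17 b18
  row 2: a1 b22 a3 b24 a5 a6 a7 a8
  row 3: b31 a2 a3 b34 b35 b36 b37 b38
Rows 2 and 3 agree on C; apply C→B, H and equate their B, H entries.
Rows 2 and 3 agree on H; apply H→E and equate their E entries.
No row becomes fully distinguished — the join is lossy.

No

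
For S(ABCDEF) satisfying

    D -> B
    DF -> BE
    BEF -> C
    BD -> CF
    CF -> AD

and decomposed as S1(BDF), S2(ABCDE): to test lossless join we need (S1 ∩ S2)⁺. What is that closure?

S1 ∩ S2 = {BD}.
BD → CF applies, adding CF
CF → AD applies, adding A
DF → BE applies, adding E
Closure: {ABCDEF}.

ABCDEF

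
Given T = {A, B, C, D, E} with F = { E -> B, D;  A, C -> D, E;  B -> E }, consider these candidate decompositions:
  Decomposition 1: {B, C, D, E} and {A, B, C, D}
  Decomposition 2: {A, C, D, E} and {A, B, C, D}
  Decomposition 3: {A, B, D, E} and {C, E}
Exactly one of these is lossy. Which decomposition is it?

Decomposition 1: common = {B, C, D}, closure = {B, C, D, E} → lossless.
Decomposition 2: common = {A, C, D}, closure = {A, B, C, D, E} → lossless.
Decomposition 3: common = {E}, closure = {B, D, E} → lossy.

Decomposition 3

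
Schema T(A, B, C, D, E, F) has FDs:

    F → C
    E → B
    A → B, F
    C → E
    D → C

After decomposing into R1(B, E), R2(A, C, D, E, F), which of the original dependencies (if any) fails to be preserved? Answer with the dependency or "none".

none

F → C lies within R2.
E → B lies within R1.
A → B, F: restricted closure across fragments reaches B, F.
C → E lies within R2.
D → C lies within R2.
Every dependency is enforceable on the fragments, so the decomposition is dependency-preserving.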